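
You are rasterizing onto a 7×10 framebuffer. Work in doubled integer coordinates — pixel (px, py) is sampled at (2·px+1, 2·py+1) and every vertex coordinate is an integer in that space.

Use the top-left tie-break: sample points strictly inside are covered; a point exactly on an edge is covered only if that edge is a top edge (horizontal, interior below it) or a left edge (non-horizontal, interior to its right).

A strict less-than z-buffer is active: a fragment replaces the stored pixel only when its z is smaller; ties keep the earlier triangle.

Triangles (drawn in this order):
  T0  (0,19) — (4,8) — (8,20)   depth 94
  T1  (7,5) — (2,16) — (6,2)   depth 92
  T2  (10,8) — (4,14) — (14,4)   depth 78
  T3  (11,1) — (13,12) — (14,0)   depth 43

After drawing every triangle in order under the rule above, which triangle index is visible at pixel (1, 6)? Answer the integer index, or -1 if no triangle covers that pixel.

T0:
  2·area = 92
  edge (0, 19)→(4, 8): d=(4,-11) top-left  bias=+0
  edge (4, 8)→(8, 20): d=(4,12) right/bottom  bias=-1
  edge (8, 20)→(0, 19): d=(-8,-1) top-left  bias=+0
    (1,2)@(3, 5): e=[-23,0,115] → ·  [on edge]
    (1,5)@(3, 11): e=[1,24,67] → █
    (2,5)@(5, 11): e=[23,0,69] → ·  [on edge]
    (1,6)@(3, 13): e=[9,32,51] → █
    (2,6)@(5, 13): e=[31,8,53] → █
    (3,6)@(7, 13): e=[53,-16,55] → ·
    (1,7)@(3, 15): e=[17,40,35] → █
    (3,7)@(7, 15): e=[61,-8,39] → ·
    (0,8)@(1, 17): e=[3,72,17] → █
    (3,8)@(7, 17): e=[69,0,23] → ·  [on edge]
    (0,9)@(1, 19): e=[11,80,1] → █
    (3,9)@(7, 19): e=[77,8,7] → █
  covered (12 px):
    · · · · · · ·
    · · · · · · ·
    · · · · · · ·
    · · · · · · ·
    · · · · · · ·
    · █ · · · · ·
    · █ █ · · · ·
    · █ █ · · · ·
    █ █ █ · · · ·
    █ █ █ █ · · ·
T1:
  2·area = 26
  edge (7, 5)→(2, 16): d=(-5,11) right/bottom  bias=-1
  edge (2, 16)→(6, 2): d=(4,-14) top-left  bias=+0
  edge (6, 2)→(7, 5): d=(1,3) right/bottom  bias=-1
    (3,2)@(7, 5): e=[0,26,0] → ·  [on edge]
    (2,3)@(5, 7): e=[12,6,8] → █
    (3,3)@(7, 7): e=[-10,34,2] → ·
    (2,4)@(5, 9): e=[2,14,10] → █
    (3,4)@(7, 9): e=[-20,42,4] → ·
    (2,5)@(5, 11): e=[-8,22,12] → ·
    (4,5)@(9, 11): e=[-52,78,0] → ·  [on edge]
    (1,6)@(3, 13): e=[4,2,20] → █
    (2,6)@(5, 13): e=[-18,30,14] → ·
    (1,7)@(3, 15): e=[-6,10,22] → ·
    (5,8)@(11, 17): e=[-104,130,0] → ·  [on edge]
  covered (3 px):
    · · · · · · ·
    · · · · · · ·
    · · · · · · ·
    · · █ · · · ·
    · · █ · · · ·
    · · · · · · ·
    · █ · · · · ·
    · · · · · · ·
    · · · · · · ·
    · · · · · · ·
T2:
  degenerate (2·area = 0) — covers nothing
T3:
  2·area = 35  (B↔C swapped to make it positive)
  edge (11, 1)→(14, 0): d=(3,-1) top-left  bias=+0
  edge (14, 0)→(13, 12): d=(-1,12) right/bottom  bias=-1
  edge (13, 12)→(11, 1): d=(-2,-11) top-left  bias=+0
    (5,0)@(11, 1): e=[0,35,0] → █  [on edge]
    (6,0)@(13, 1): e=[2,11,22] → █
    (2,1)@(5, 3): e=[0,105,-70] → ·  [on edge]
    (5,1)@(11, 3): e=[6,33,-4] → ·
    (6,1)@(13, 3): e=[8,9,18] → █
    (6,2)@(13, 5): e=[14,7,14] → █
    (6,3)@(13, 7): e=[20,5,10] → █
    (6,4)@(13, 9): e=[26,3,6] → █
    (6,5)@(13, 11): e=[32,1,2] → █
    (6,6)@(13, 13): e=[38,-1,-2] → ·
  covered (7 px):
    · · · · · █ █
    · · · · · · █
    · · · · · · █
    · · · · · · █
    · · · · · · █
    · · · · · · █
    · · · · · · ·
    · · · · · · ·
    · · · · · · ·
    · · · · · · ·

Z-buffer (winner per pixel, '.' = empty):
  . . . . . 3 3
  . . . . . . 3
  . . . . . . 3
  . . 1 . . . 3
  . . 1 . . . 3
  . 0 . . . . 3
  . 1 0 . . . .
  . 0 0 . . . .
  0 0 0 . . . .
  0 0 0 0 . . .

Result: 1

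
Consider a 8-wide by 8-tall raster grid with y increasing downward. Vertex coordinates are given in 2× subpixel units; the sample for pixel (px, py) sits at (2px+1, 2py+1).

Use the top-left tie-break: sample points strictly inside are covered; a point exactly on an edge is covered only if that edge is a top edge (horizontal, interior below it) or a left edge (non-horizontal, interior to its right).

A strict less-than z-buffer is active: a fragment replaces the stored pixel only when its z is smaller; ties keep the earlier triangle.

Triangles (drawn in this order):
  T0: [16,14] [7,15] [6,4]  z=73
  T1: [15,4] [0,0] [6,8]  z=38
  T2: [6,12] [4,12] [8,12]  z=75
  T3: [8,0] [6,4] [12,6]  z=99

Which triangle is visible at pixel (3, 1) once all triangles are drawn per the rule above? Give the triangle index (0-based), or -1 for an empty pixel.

T0:
  2·area = 100
  edge (16, 14)→(7, 15): d=(-9,1) right/bottom  bias=-1
  edge (7, 15)→(6, 4): d=(-1,-11) top-left  bias=+0
  edge (6, 4)→(16, 14): d=(10,10) right/bottom  bias=-1
    (1,0)@(3, 1): e=[130,-30,0] → .  [on edge]
    (2,1)@(5, 3): e=[110,-10,0] → .  [on edge]
    (3,2)@(7, 5): e=[90,10,0] → .  [on edge]
    (3,3)@(7, 7): e=[72,8,20] → X
    (4,3)@(9, 7): e=[70,30,0] → .  [on edge]
    (3,4)@(7, 9): e=[54,6,40] → X
    (4,4)@(9, 9): e=[52,28,20] → X
    (5,4)@(11, 9): e=[50,50,0] → .  [on edge]
    (3,5)@(7, 11): e=[36,4,60] → X
    (5,5)@(11, 11): e=[32,48,20] → X
    (6,5)@(13, 11): e=[30,70,0] → .  [on edge]
    (3,6)@(7, 13): e=[18,2,80] → X
    (7,6)@(15, 13): e=[10,90,0] → .  [on edge]
    (3,7)@(7, 15): e=[0,0,100] → .  [on edge]
  covered (10 px):
    . . . . . . . .
    . . . . . . . .
    . . . . . . . .
    . . . X . . . .
    . . . X X . . .
    . . . X X X . .
    . . . X X X X .
    . . . . . . . .
T1:
  2·area = 96  (B↔C swapped to make it positive)
  edge (15, 4)→(6, 8): d=(-9,4) right/bottom  bias=-1
  edge (6, 8)→(0, 0): d=(-6,-8) top-left  bias=+0
  edge (0, 0)→(15, 4): d=(15,4) right/bottom  bias=-1
    (0,0)@(1, 1): e=[83,2,11] → X
    (1,0)@(3, 1): e=[75,18,3] → X
    (2,0)@(5, 1): e=[67,34,-5] → .
    (0,1)@(1, 3): e=[65,-10,41] → .
    (1,1)@(3, 3): e=[57,6,33] → X
    (2,1)@(5, 3): e=[49,22,25] → X
    (3,1)@(7, 3): e=[41,38,17] → X
    (4,1)@(9, 3): e=[33,54,9] → X
    (5,1)@(11, 3): e=[25,70,1] → X
    (6,1)@(13, 3): e=[17,86,-7] → .
    (1,2)@(3, 5): e=[39,-6,63] → .
    (2,2)@(5, 5): e=[31,10,55] → X
  covered (12 px):
    X X . . . . . .
    . X X X X X . .
    . . X X X X . .
    . . . X . . . .
    . . . . . . . .
    . . . . . . . .
    . . . . . . . .
    . . . . . . . .
T2:
  degenerate (2·area = 0) — covers nothing
T3:
  2·area = 28  (B↔C swapped to make it positive)
  edge (8, 0)→(12, 6): d=(4,6) right/bottom  bias=-1
  edge (12, 6)→(6, 4): d=(-6,-2) top-left  bias=+0
  edge (6, 4)→(8, 0): d=(2,-4) top-left  bias=+0
    (1,1)@(3, 3): e=[42,0,-14] → .  [on edge]
    (3,1)@(7, 3): e=[18,8,2] → X
    (4,1)@(9, 3): e=[6,12,10] → X
    (5,1)@(11, 3): e=[-6,16,18] → .
    (3,2)@(7, 5): e=[26,-4,6] → .
    (4,2)@(9, 5): e=[14,0,14] → X  [on edge]
    (5,2)@(11, 5): e=[2,4,22] → X
    (6,2)@(13, 5): e=[-10,8,30] → .
    (4,3)@(9, 7): e=[22,-12,18] → .
    (5,3)@(11, 7): e=[10,-8,26] → .
    (7,3)@(15, 7): e=[-14,0,42] → .  [on edge]
  covered (4 px):
    . . . . . . . .
    . . . X X . . .
    . . . . X X . .
    . . . . . . . .
    . . . . . . . .
    . . . . . . . .
    . . . . . . . .
    . . . . . . . .

Z-buffer (winner per pixel, '.' = empty):
  1 1 . . . . . .
  . 1 1 1 1 1 . .
  . . 1 1 1 1 . .
  . . . 1 . . . .
  . . . 0 0 . . .
  . . . 0 0 0 . .
  . . . 0 0 0 0 .
  . . . . . . . .

Final: 1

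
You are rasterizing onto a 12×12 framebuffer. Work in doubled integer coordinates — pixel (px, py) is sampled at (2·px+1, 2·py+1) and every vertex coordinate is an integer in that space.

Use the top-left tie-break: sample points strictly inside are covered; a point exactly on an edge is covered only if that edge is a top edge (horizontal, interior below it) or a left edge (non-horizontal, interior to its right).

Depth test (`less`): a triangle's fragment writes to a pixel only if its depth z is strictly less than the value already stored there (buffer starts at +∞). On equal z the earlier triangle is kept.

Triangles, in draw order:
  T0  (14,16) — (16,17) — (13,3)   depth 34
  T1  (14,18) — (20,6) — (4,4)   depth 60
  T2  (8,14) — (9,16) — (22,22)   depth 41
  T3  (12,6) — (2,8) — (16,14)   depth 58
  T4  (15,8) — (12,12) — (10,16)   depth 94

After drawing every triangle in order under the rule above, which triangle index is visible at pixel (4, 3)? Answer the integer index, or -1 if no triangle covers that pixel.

T0:
  2·area = 25  (B↔C swapped to make it positive)
  edge (14, 16)→(13, 3): d=(-1,-13) top-left  bias=+0
  edge (13, 3)→(16, 17): d=(3,14) right/bottom  bias=-1
  edge (16, 17)→(14, 16): d=(-2,-1) top-left  bias=+0
    (6,1)@(13, 3): e=[0,0,25] → ·  [on edge]
    (7,6)@(15, 13): e=[16,2,7] → █
    (8,6)@(17, 13): e=[42,-26,9] → ·
    (7,7)@(15, 15): e=[14,8,3] → █
    (8,7)@(17, 15): e=[40,-20,5] → ·
    (7,8)@(15, 17): e=[12,14,-1] → ·
  covered (2 px):
    · · · · · · · · · · · ·
    · · · · · · · · · · · ·
    · · · · · · · · · · · ·
    · · · · · · · · · · · ·
    · · · · · · · · · · · ·
    · · · · · · · · · · · ·
    · · · · · · · █ · · · ·
    · · · · · · · █ · · · ·
    · · · · · · · · · · · ·
    · · · · · · · · · · · ·
    · · · · · · · · · · · ·
    · · · · · · · · · · · ·
T1:
  2·area = 204  (B↔C swapped to make it positive)
  edge (14, 18)→(4, 4): d=(-10,-14) top-left  bias=+0
  edge (4, 4)→(20, 6): d=(16,2) right/bottom  bias=-1
  edge (20, 6)→(14, 18): d=(-6,12) right/bottom  bias=-1
    (2,2)@(5, 5): e=[4,14,186] → █
    (3,2)@(7, 5): e=[32,10,162] → █
    (4,2)@(9, 5): e=[60,6,138] → █
    (5,2)@(11, 5): e=[88,2,114] → █
    (6,2)@(13, 5): e=[116,-2,90] → ·
    (2,3)@(5, 7): e=[-16,46,174] → ·
    (3,3)@(7, 7): e=[12,42,150] → █
    (6,3)@(13, 7): e=[96,30,78] → █
    (7,3)@(15, 7): e=[124,26,54] → █
    (8,3)@(17, 7): e=[152,22,30] → █
    (9,3)@(19, 7): e=[180,18,6] → █
    (10,3)@(21, 7): e=[208,14,-18] → ·
    (4,5)@(9, 11): e=[0,102,102] → █  [on edge]
  covered (26 px):
    · · · · · · · · · · · ·
    · · · · · · · · · · · ·
    · · █ █ █ █ · · · · · ·
    · · · █ █ █ █ █ █ █ · ·
    · · · · █ █ █ █ █ · · ·
    · · · · █ █ █ █ █ · · ·
    · · · · · █ █ █ · · · ·
    · · · · · · █ █ · · · ·
    · · · · · · · · · · · ·
    · · · · · · · · · · · ·
    · · · · · · · · · · · ·
    · · · · · · · · · · · ·
T2:
  2·area = 20  (B↔C swapped to make it positive)
  edge (8, 14)→(22, 22): d=(14,8) right/bottom  bias=-1
  edge (22, 22)→(9, 16): d=(-13,-6) top-left  bias=+0
  edge (9, 16)→(8, 14): d=(-1,-2) top-left  bias=+0
    (4,7)@(9, 15): e=[6,13,1] → █
    (5,7)@(11, 15): e=[-10,25,5] → ·
    (4,8)@(9, 17): e=[34,-13,-1] → ·
    (6,8)@(13, 17): e=[2,11,7] → █
    (7,8)@(15, 17): e=[-14,23,11] → ·
    (6,9)@(13, 19): e=[30,-15,5] → ·
  covered (2 px):
    · · · · · · · · · · · ·
    · · · · · · · · · · · ·
    · · · · · · · · · · · ·
    · · · · · · · · · · · ·
    · · · · · · · · · · · ·
    · · · · · · · · · · · ·
    · · · · · · · · · · · ·
    · · · · █ · · · · · · ·
    · · · · · · █ · · · · ·
    · · · · · · · · · · · ·
    · · · · · · · · · · · ·
    · · · · · · · · · · · ·
T3:
  2·area = 88  (B↔C swapped to make it positive)
  edge (12, 6)→(16, 14): d=(4,8) right/bottom  bias=-1
  edge (16, 14)→(2, 8): d=(-14,-6) top-left  bias=+0
  edge (2, 8)→(12, 6): d=(10,-2) top-left  bias=+0
    (8,2)@(17, 5): e=[-44,132,0] → ·  [on edge]
    (3,3)@(7, 7): e=[44,44,0] → █  [on edge]
    (4,3)@(9, 7): e=[28,56,4] → █
    (5,3)@(11, 7): e=[12,68,8] → █
    (6,3)@(13, 7): e=[-4,80,12] → ·
    (2,4)@(5, 9): e=[68,4,16] → █
    (6,4)@(13, 9): e=[4,52,32] → █
    (7,4)@(15, 9): e=[-12,64,36] → ·
    (2,5)@(5, 11): e=[76,-24,36] → ·
    (3,5)@(7, 11): e=[60,-12,40] → ·
    (4,5)@(9, 11): e=[44,0,44] → █  [on edge]
    (7,5)@(15, 11): e=[-4,36,56] → ·
    (11,8)@(23, 17): e=[-44,0,132] → ·  [on edge]
  covered (12 px):
    · · · · · · · · · · · ·
    · · · · · · · · · · · ·
    · · · · · · · · · · · ·
    · · · █ █ █ · · · · · ·
    · · █ █ █ █ █ · · · · ·
    · · · · █ █ █ · · · · ·
    · · · · · · · █ · · · ·
    · · · · · · · · · · · ·
    · · · · · · · · · · · ·
    · · · · · · · · · · · ·
    · · · · · · · · · · · ·
    · · · · · · · · · · · ·
T4:
  2·area = 4  (B↔C swapped to make it positive)
  edge (15, 8)→(10, 16): d=(-5,8) right/bottom  bias=-1
  edge (10, 16)→(12, 12): d=(2,-4) top-left  bias=+0
  edge (12, 12)→(15, 8): d=(3,-4) top-left  bias=+0
    (6,5)@(13, 11): e=[1,2,1] → █
    (7,5)@(15, 11): e=[-15,10,9] → ·
    (6,6)@(13, 13): e=[-9,6,7] → ·
  covered (1 px):
    · · · · · · · · · · · ·
    · · · · · · · · · · · ·
    · · · · · · · · · · · ·
    · · · · · · · · · · · ·
    · · · · · · · · · · · ·
    · · · · · · █ · · · · ·
    · · · · · · · · · · · ·
    · · · · · · · · · · · ·
    · · · · · · · · · · · ·
    · · · · · · · · · · · ·
    · · · · · · · · · · · ·
    · · · · · · · · · · · ·

Z-buffer (winner per pixel, '.' = empty):
  . . . . . . . . . . . .
  . . . . . . . . . . . .
  . . 1 1 1 1 . . . . . .
  . . . 3 3 3 1 1 1 1 . .
  . . 3 3 3 3 3 1 1 . . .
  . . . . 3 3 3 1 1 . . .
  . . . . . 1 1 0 . . . .
  . . . . 2 . 1 0 . . . .
  . . . . . . 2 . . . . .
  . . . . . . . . . . . .
  . . . . . . . . . . . .
  . . . . . . . . . . . .

Final: 3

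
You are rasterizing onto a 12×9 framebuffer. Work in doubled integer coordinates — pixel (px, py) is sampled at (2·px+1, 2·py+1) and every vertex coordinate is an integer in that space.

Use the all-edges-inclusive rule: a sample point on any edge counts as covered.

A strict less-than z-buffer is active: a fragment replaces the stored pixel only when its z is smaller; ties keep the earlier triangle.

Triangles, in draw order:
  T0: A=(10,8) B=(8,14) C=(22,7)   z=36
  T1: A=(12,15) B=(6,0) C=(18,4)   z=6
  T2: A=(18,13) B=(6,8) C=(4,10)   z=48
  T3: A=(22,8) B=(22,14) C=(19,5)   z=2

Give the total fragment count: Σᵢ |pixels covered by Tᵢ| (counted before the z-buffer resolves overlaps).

T0:
  2·area = 70  (B↔C swapped to make it positive)
  edge (10, 8)→(22, 7): d=(12,-1) inclusive
  edge (22, 7)→(8, 14): d=(-14,7) inclusive
  edge (8, 14)→(10, 8): d=(2,-6) inclusive
    (5,2)@(11, 5): e=[-35,105,0] → .  [on edge]
    (5,4)@(11, 9): e=[13,49,8] → X
    (6,4)@(13, 9): e=[15,35,20] → X
    (7,4)@(15, 9): e=[17,21,32] → X
    (8,4)@(17, 9): e=[19,7,44] → X
    (9,4)@(19, 9): e=[21,-7,56] → .
    (4,5)@(9, 11): e=[35,35,0] → X  [on edge]
    (7,5)@(15, 11): e=[41,-7,36] → .
    (8,5)@(17, 11): e=[43,-21,48] → .
    (4,6)@(9, 13): e=[59,7,4] → X
    (5,6)@(11, 13): e=[61,-7,16] → .
    (6,6)@(13, 13): e=[63,-21,28] → .
    (3,8)@(7, 17): e=[105,-35,0] → .  [on edge]
  covered (8 px):
    . . . . . . . . . . . .
    . . . . . . . . . . . .
    . . . . . . . . . . . .
    . . . . . . . . . . . .
    . . . . . X X X X . . .
    . . . . X X X . . . . .
    . . . . X . . . . . . .
    . . . . . . . . . . . .
    . . . . . . . . . . . .
T1:
  2·area = 156
  edge (12, 15)→(6, 0): d=(-6,-15) inclusive
  edge (6, 0)→(18, 4): d=(12,4) inclusive
  edge (18, 4)→(12, 15): d=(-6,11) inclusive
    (3,0)@(7, 1): e=[9,8,139] → X
    (4,0)@(9, 1): e=[39,0,117] → X  [on edge]
    (5,0)@(11, 1): e=[69,-8,95] → .
    (3,1)@(7, 3): e=[-3,32,127] → .
    (4,1)@(9, 3): e=[27,24,105] → X
    (5,1)@(11, 3): e=[57,16,83] → X
    (6,1)@(13, 3): e=[87,8,61] → X
    (7,1)@(15, 3): e=[117,0,39] → X  [on edge]
    (8,1)@(17, 3): e=[147,-8,17] → .
    (4,2)@(9, 5): e=[15,48,93] → X
    (8,2)@(17, 5): e=[135,16,5] → X
    (9,2)@(19, 5): e=[165,8,-17] → .
    (10,2)@(21, 5): e=[195,0,-39] → .  [on edge]
  covered (21 px):
    . . . X X . . . . . . .
    . . . . X X X X . . . .
    . . . . X X X X X . . .
    . . . . X X X X . . . .
    . . . . . X X X . . . .
    . . . . . X X . . . . .
    . . . . . . X . . . . .
    . . . . . . . . . . . .
    . . . . . . . . . . . .
T2:
  2·area = 34  (B↔C swapped to make it positive)
  edge (18, 13)→(4, 10): d=(-14,-3) inclusive
  edge (4, 10)→(6, 8): d=(2,-2) inclusive
  edge (6, 8)→(18, 13): d=(12,5) inclusive
    (6,0)@(13, 1): e=[153,0,-119] → .  [on edge]
    (5,1)@(11, 3): e=[119,0,-85] → .  [on edge]
    (4,2)@(9, 5): e=[85,0,-51] → .  [on edge]
    (3,3)@(7, 7): e=[51,0,-17] → .  [on edge]
    (2,4)@(5, 9): e=[17,0,17] → X  [on edge]
    (3,4)@(7, 9): e=[23,4,7] → X
    (4,4)@(9, 9): e=[29,8,-3] → .
    (1,5)@(3, 11): e=[-17,0,51] → .  [on edge]
    (2,5)@(5, 11): e=[-11,4,41] → .
    (3,5)@(7, 11): e=[-5,8,31] → .
    (4,5)@(9, 11): e=[1,12,21] → X
    (5,5)@(11, 11): e=[7,16,11] → X
    (0,6)@(1, 13): e=[-51,0,85] → .  [on edge]
  covered (5 px):
    . . . . . . . . . . . .
    . . . . . . . . . . . .
    . . . . . . . . . . . .
    . . . . . . . . . . . .
    . . X X . . . . . . . .
    . . . . X X X . . . . .
    . . . . . . . . . . . .
    . . . . . . . . . . . .
    . . . . . . . . . . . .
T3:
  2·area = 18
  edge (22, 8)→(22, 14): d=(0,6) inclusive
  edge (22, 14)→(19, 5): d=(-3,-9) inclusive
  edge (19, 5)→(22, 8): d=(3,3) inclusive
    (7,0)@(15, 1): e=[42,-24,0] → .  [on edge]
    (8,1)@(17, 3): e=[30,-12,0] → .  [on edge]
    (9,2)@(19, 5): e=[18,0,0] → X  [on edge]
    (10,2)@(21, 5): e=[6,18,-6] → .
    (9,3)@(19, 7): e=[18,-6,6] → .
    (10,3)@(21, 7): e=[6,12,0] → X  [on edge]
    (11,3)@(23, 7): e=[-6,30,-6] → .
    (10,4)@(21, 9): e=[6,6,6] → X
    (11,4)@(23, 9): e=[-6,24,0] → .  [on edge]
    (10,5)@(21, 11): e=[6,0,12] → X  [on edge]
    (11,5)@(23, 11): e=[-6,18,6] → .
    (10,6)@(21, 13): e=[6,-6,18] → .
    (11,8)@(23, 17): e=[-6,0,24] → .  [on edge]
  covered (4 px):
    . . . . . . . . . . . .
    . . . . . . . . . . . .
    . . . . . . . . . X . .
    . . . . . . . . . . X .
    . . . . . . . . . . X .
    . . . . . . . . . . X .
    . . . . . . . . . . . .
    . . . . . . . . . . . .
    . . . . . . . . . . . .

Result: 38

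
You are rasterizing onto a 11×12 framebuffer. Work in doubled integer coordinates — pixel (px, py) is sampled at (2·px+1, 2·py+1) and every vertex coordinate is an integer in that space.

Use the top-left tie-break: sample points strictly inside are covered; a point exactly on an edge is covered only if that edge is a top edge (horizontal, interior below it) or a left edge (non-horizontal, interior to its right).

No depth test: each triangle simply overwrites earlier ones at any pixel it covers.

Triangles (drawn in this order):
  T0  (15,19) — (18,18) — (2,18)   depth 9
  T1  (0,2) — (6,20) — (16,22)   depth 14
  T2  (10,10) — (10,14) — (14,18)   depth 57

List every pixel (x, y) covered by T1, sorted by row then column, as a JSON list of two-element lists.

T0:
  2·area = 16  (B↔C swapped to make it positive)
  edge (15, 19)→(2, 18): d=(-13,-1) top-left  bias=+0
  edge (2, 18)→(18, 18): d=(16,0) top-left  bias=+0
  edge (18, 18)→(15, 19): d=(-3,1) right/bottom  bias=-1
    (10,8)@(21, 17): e=[32,-16,0] → ·  [on edge]
    (7,9)@(15, 19): e=[0,16,0] → ·  [on edge]
    (4,10)@(9, 21): e=[-32,48,0] → ·  [on edge]
    (1,11)@(3, 23): e=[-64,80,0] → ·  [on edge]
  covered (0 px):
    · · · · · · · · · · ·
    · · · · · · · · · · ·
    · · · · · · · · · · ·
    · · · · · · · · · · ·
    · · · · · · · · · · ·
    · · · · · · · · · · ·
    · · · · · · · · · · ·
    · · · · · · · · · · ·
    · · · · · · · · · · ·
    · · · · · · · · · · ·
    · · · · · · · · · · ·
    · · · · · · · · · · ·
T1:
  2·area = 168  (B↔C swapped to make it positive)
  edge (0, 2)→(16, 22): d=(16,20) right/bottom  bias=-1
  edge (16, 22)→(6, 20): d=(-10,-2) top-left  bias=+0
  edge (6, 20)→(0, 2): d=(-6,-18) top-left  bias=+0
    (0,2)@(1, 5): e=[28,140,0] → #  [on edge]
    (1,2)@(3, 5): e=[-12,144,36] → ·
    (0,3)@(1, 7): e=[60,120,-12] → ·
    (1,3)@(3, 7): e=[20,124,24] → #
    (2,3)@(5, 7): e=[-20,128,60] → ·
    (1,4)@(3, 9): e=[52,104,12] → #
    (2,4)@(5, 9): e=[12,108,48] → #
    (3,4)@(7, 9): e=[-28,112,84] → ·
    (1,5)@(3, 11): e=[84,84,0] → #  [on edge]
    (3,5)@(7, 11): e=[4,92,72] → #
    (4,5)@(9, 11): e=[-36,96,108] → ·
    (1,6)@(3, 13): e=[116,64,-12] → ·
    (2,8)@(5, 17): e=[140,28,0] → #  [on edge]
    (0,9)@(1, 19): e=[252,0,-84] → ·  [on edge]
    (5,10)@(11, 21): e=[84,0,84] → #  [on edge]
    (3,11)@(7, 23): e=[196,-28,0] → ·  [on edge]
    (10,11)@(21, 23): e=[-84,0,252] → ·  [on edge]
  covered (23 px):
    · · · · · · · · · · ·
    · · · · · · · · · · ·
    # · · · · · · · · · ·
    · # · · · · · · · · ·
    · # # · · · · · · · ·
    · # # # · · · · · · ·
    · · # # · · · · · · ·
    · · # # # · · · · · ·
    · · # # # # · · · · ·
    · · · # # # # · · · ·
    · · · · · # # # · · ·
    · · · · · · · · · · ·
T2:
  2·area = 16  (B↔C swapped to make it positive)
  edge (10, 10)→(14, 18): d=(4,8) right/bottom  bias=-1
  edge (14, 18)→(10, 14): d=(-4,-4) top-left  bias=+0
  edge (10, 14)→(10, 10): d=(0,-4) top-left  bias=+0
    (0,2)@(1, 5): e=[52,0,-36] → ·  [on edge]
    (1,3)@(3, 7): e=[44,0,-28] → ·  [on edge]
    (2,4)@(5, 9): e=[36,0,-20] → ·  [on edge]
    (3,5)@(7, 11): e=[28,0,-12] → ·  [on edge]
    (4,6)@(9, 13): e=[20,0,-4] → ·  [on edge]
    (5,6)@(11, 13): e=[4,8,4] → #
    (6,6)@(13, 13): e=[-12,16,12] → ·
    (5,7)@(11, 15): e=[12,0,4] → #  [on edge]
    (6,7)@(13, 15): e=[-4,8,12] → ·
    (5,8)@(11, 17): e=[20,-8,4] → ·
    (6,8)@(13, 17): e=[4,0,12] → #  [on edge]
    (7,8)@(15, 17): e=[-12,8,20] → ·
    (7,9)@(15, 19): e=[-4,0,20] → ·  [on edge]
    (8,10)@(17, 21): e=[-12,0,28] → ·  [on edge]
    (9,11)@(19, 23): e=[-20,0,36] → ·  [on edge]
  covered (3 px):
    · · · · · · · · · · ·
    · · · · · · · · · · ·
    · · · · · · · · · · ·
    · · · · · · · · · · ·
    · · · · · · · · · · ·
    · · · · · · · · · · ·
    · · · · · # · · · · ·
    · · · · · # · · · · ·
    · · · · · · # · · · ·
    · · · · · · · · · · ·
    · · · · · · · · · · ·
    · · · · · · · · · · ·

Final: [[0,2],[1,3],[1,4],[2,4],[1,5],[2,5],[3,5],[2,6],[3,6],[2,7],[3,7],[4,7],[2,8],[3,8],[4,8],[5,8],[3,9],[4,9],[5,9],[6,9],[5,10],[6,10],[7,10]]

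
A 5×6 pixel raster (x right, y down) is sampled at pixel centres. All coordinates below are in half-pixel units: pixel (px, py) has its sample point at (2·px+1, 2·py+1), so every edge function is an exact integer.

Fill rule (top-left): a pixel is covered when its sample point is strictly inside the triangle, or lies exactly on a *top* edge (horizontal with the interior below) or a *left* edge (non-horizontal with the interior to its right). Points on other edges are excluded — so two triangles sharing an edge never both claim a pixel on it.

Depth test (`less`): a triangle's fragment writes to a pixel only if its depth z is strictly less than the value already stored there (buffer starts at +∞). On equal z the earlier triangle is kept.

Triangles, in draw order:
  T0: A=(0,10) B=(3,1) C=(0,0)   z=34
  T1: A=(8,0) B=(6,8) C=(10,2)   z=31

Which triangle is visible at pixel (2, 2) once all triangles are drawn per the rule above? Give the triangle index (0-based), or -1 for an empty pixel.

T0:
  2·area = 30  (B↔C swapped to make it positive)
  edge (0, 10)→(0, 0): d=(0,-10) top-left  bias=+0
  edge (0, 0)→(3, 1): d=(3,1) right/bottom  bias=-1
  edge (3, 1)→(0, 10): d=(-3,9) right/bottom  bias=-1
    (0,0)@(1, 1): e=[10,2,18] → █
    (1,0)@(3, 1): e=[30,0,0] → ·  [on edge]
    (0,1)@(1, 3): e=[10,8,12] → █
    (1,1)@(3, 3): e=[30,6,-6] → ·
    (4,1)@(9, 3): e=[90,0,-60] → ·  [on edge]
    (0,2)@(1, 5): e=[10,14,6] → █
    (1,2)@(3, 5): e=[30,12,-12] → ·
    (0,3)@(1, 7): e=[10,20,0] → ·  [on edge]
  covered (3 px):
    █ · · · ·
    █ · · · ·
    █ · · · ·
    · · · · ·
    · · · · ·
    · · · · ·
T1:
  2·area = 20  (B↔C swapped to make it positive)
  edge (8, 0)→(10, 2): d=(2,2) right/bottom  bias=-1
  edge (10, 2)→(6, 8): d=(-4,6) right/bottom  bias=-1
  edge (6, 8)→(8, 0): d=(2,-8) top-left  bias=+0
    (4,0)@(9, 1): e=[0,10,10] → ·  [on edge]
    (4,1)@(9, 3): e=[4,2,14] → █
    (3,2)@(7, 5): e=[12,6,2] → █
    (4,2)@(9, 5): e=[8,-6,18] → ·
    (3,3)@(7, 7): e=[16,-2,6] → ·
  covered (2 px):
    · · · · ·
    · · · · █
    · · · █ ·
    · · · · ·
    · · · · ·
    · · · · ·

Z-buffer (winner per pixel, '.' = empty):
  0 . . . .
  0 . . . 1
  0 . . 1 .
  . . . . .
  . . . . .
  . . . . .

Answer: -1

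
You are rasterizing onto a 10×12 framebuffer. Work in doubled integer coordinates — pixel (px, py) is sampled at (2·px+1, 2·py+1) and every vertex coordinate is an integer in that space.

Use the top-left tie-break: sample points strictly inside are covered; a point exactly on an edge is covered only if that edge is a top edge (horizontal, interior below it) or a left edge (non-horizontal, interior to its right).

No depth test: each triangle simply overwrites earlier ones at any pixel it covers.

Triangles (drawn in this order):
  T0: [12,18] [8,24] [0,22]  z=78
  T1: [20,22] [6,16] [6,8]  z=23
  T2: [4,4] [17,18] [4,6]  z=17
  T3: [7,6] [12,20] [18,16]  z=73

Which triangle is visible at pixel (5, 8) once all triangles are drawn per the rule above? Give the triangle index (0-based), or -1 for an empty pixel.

T0:
  2·area = 56
  edge (12, 18)→(8, 24): d=(-4,6) right/bottom  bias=-1
  edge (8, 24)→(0, 22): d=(-8,-2) top-left  bias=+0
  edge (0, 22)→(12, 18): d=(12,-4) top-left  bias=+0
    (7,8)@(15, 17): e=[-14,70,0] → .  [on edge]
    (4,9)@(9, 19): e=[14,42,0] → X  [on edge]
    (5,9)@(11, 19): e=[2,46,8] → X
    (6,9)@(13, 19): e=[-10,50,16] → .
    (1,10)@(3, 21): e=[42,14,0] → X  [on edge]
    (2,10)@(5, 21): e=[30,18,8] → X
    (3,10)@(7, 21): e=[18,22,16] → X
    (5,10)@(11, 21): e=[-6,30,32] → .
    (1,11)@(3, 23): e=[34,-2,24] → .
    (2,11)@(5, 23): e=[22,2,32] → X
    (4,11)@(9, 23): e=[-2,10,48] → .
  covered (8 px):
    . . . . . . . . . .
    . . . . . . . . . .
    . . . . . . . . . .
    . . . . . . . . . .
    . . . . . . . . . .
    . . . . . . . . . .
    . . . . . . . . . .
    . . . . . . . . . .
    . . . . . . . . . .
    . . . . X X . . . .
    . X X X X . . . . .
    . . X X . . . . . .
T1:
  2·area = 112
  edge (20, 22)→(6, 16): d=(-14,-6) top-left  bias=+0
  edge (6, 16)→(6, 8): d=(0,-8) top-left  bias=+0
  edge (6, 8)→(20, 22): d=(14,14) right/bottom  bias=-1
    (0,1)@(1, 3): e=[152,-40,0] → .  [on edge]
    (1,2)@(3, 5): e=[136,-24,0] → .  [on edge]
    (2,3)@(5, 7): e=[120,-8,0] → .  [on edge]
    (3,4)@(7, 9): e=[104,8,0] → .  [on edge]
    (3,5)@(7, 11): e=[76,8,28] → X
    (4,5)@(9, 11): e=[88,24,0] → .  [on edge]
    (3,6)@(7, 13): e=[48,8,56] → X
    (4,6)@(9, 13): e=[60,24,28] → X
    (5,6)@(11, 13): e=[72,40,0] → .  [on edge]
    (3,7)@(7, 15): e=[20,8,84] → X
    (5,7)@(11, 15): e=[44,40,28] → X
    (6,7)@(13, 15): e=[56,56,0] → .  [on edge]
    (7,8)@(15, 17): e=[40,72,0] → .  [on edge]
    (6,9)@(13, 19): e=[0,56,56] → X  [on edge]
    (8,9)@(17, 19): e=[24,88,0] → .  [on edge]
    (9,10)@(19, 21): e=[8,104,0] → .  [on edge]
  covered (11 px):
    . . . . . . . . . .
    . . . . . . . . . .
    . . . . . . . . . .
    . . . . . . . . . .
    . . . . . . . . . .
    . . . X . . . . . .
    . . . X X . . . . .
    . . . X X X . . . .
    . . . . X X X . . .
    . . . . . . X X . .
    . . . . . . . . . .
    . . . . . . . . . .
T2:
  2·area = 26
  edge (4, 4)→(17, 18): d=(13,14) right/bottom  bias=-1
  edge (17, 18)→(4, 6): d=(-13,-12) top-left  bias=+0
  edge (4, 6)→(4, 4): d=(0,-2) top-left  bias=+0
  covered (0 px):
    . . . . . . . . . .
    . . . . . . . . . .
    . . . . . . . . . .
    . . . . . . . . . .
    . . . . . . . . . .
    . . . . . . . . . .
    . . . . . . . . . .
    . . . . . . . . . .
    . . . . . . . . . .
    . . . . . . . . . .
    . . . . . . . . . .
    . . . . . . . . . .
T3:
  2·area = 104  (B↔C swapped to make it positive)
  edge (7, 6)→(18, 16): d=(11,10) right/bottom  bias=-1
  edge (18, 16)→(12, 20): d=(-6,4) right/bottom  bias=-1
  edge (12, 20)→(7, 6): d=(-5,-14) top-left  bias=+0
    (4,4)@(9, 9): e=[13,78,13] → X
    (5,4)@(11, 9): e=[-7,70,41] → .
    (4,5)@(9, 11): e=[35,66,3] → X
    (5,5)@(11, 11): e=[15,58,31] → X
    (6,5)@(13, 11): e=[-5,50,59] → .
    (4,6)@(9, 13): e=[57,54,-7] → .
    (5,6)@(11, 13): e=[37,46,21] → X
    (6,6)@(13, 13): e=[17,38,49] → X
    (7,6)@(15, 13): e=[-3,30,77] → .
    (5,7)@(11, 15): e=[59,34,11] → X
    (7,7)@(15, 15): e=[19,18,67] → X
    (8,7)@(17, 15): e=[-1,10,95] → .
  covered (12 px):
    . . . . . . . . . .
    . . . . . . . . . .
    . . . . . . . . . .
    . . . . . . . . . .
    . . . . X . . . . .
    . . . . X X . . . .
    . . . . . X X . . .
    . . . . . X X X . .
    . . . . . X X X . .
    . . . . . . X . . .
    . . . . . . . . . .
    . . . . . . . . . .

Z-buffer (winner per pixel, '.' = empty):
  . . . . . . . . . .
  . . . . . . . . . .
  . . . . . . . . . .
  . . . . . . . . . .
  . . . . 3 . . . . .
  . . . 1 3 3 . . . .
  . . . 1 1 3 3 . . .
  . . . 1 1 3 3 3 . .
  . . . . 1 3 3 3 . .
  . . . . 0 0 3 1 . .
  . 0 0 0 0 . . . . .
  . . 0 0 . . . . . .

Result: 3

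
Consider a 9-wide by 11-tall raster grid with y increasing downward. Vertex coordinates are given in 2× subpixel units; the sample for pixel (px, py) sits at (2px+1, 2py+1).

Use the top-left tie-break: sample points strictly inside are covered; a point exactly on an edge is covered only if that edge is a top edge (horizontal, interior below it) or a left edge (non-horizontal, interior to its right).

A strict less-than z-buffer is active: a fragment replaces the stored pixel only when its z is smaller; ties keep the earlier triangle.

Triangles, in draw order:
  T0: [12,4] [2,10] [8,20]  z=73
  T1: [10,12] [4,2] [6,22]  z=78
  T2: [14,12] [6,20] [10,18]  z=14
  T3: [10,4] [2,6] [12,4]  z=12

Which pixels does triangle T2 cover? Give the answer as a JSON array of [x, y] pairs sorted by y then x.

T0:
  2·area = 136  (B↔C swapped to make it positive)
  edge (12, 4)→(8, 20): d=(-4,16) right/bottom  bias=-1
  edge (8, 20)→(2, 10): d=(-6,-10) top-left  bias=+0
  edge (2, 10)→(12, 4): d=(10,-6) top-left  bias=+0
    (8,0)@(17, 1): e=[-68,204,0] → .  [on edge]
    (5,2)@(11, 5): e=[12,120,4] → X
    (6,2)@(13, 5): e=[-20,140,16] → .
    (3,3)@(7, 7): e=[68,68,0] → X  [on edge]
    (4,3)@(9, 7): e=[36,88,12] → X
    (6,3)@(13, 7): e=[-28,128,36] → .
    (2,4)@(5, 9): e=[92,36,8] → X
    (5,4)@(11, 9): e=[-4,96,44] → .
    (1,5)@(3, 11): e=[116,4,16] → X
    (5,5)@(11, 11): e=[-12,84,64] → .
    (1,6)@(3, 13): e=[108,-8,36] → .
    (2,6)@(5, 13): e=[76,12,48] → X
    (2,7)@(5, 15): e=[68,0,68] → X  [on edge]
  covered (18 px):
    . . . . . . . . .
    . . . . . . . . .
    . . . . . X . . .
    . . . X X X . . .
    . . X X X . . . .
    . X X X X . . . .
    . . X X X . . . .
    . . X X X . . . .
    . . . X . . . . .
    . . . . . . . . .
    . . . . . . . . .
T1:
  2·area = 100  (B↔C swapped to make it positive)
  edge (10, 12)→(6, 22): d=(-4,10) right/bottom  bias=-1
  edge (6, 22)→(4, 2): d=(-2,-20) top-left  bias=+0
  edge (4, 2)→(10, 12): d=(6,10) right/bottom  bias=-1
    (2,2)@(5, 5): e=[78,14,8] → X
    (3,2)@(7, 5): e=[58,54,-12] → .
    (2,3)@(5, 7): e=[70,10,20] → X
    (3,3)@(7, 7): e=[50,50,0] → .  [on edge]
    (2,4)@(5, 9): e=[62,6,32] → X
    (3,4)@(7, 9): e=[42,46,12] → X
    (4,4)@(9, 9): e=[22,86,-8] → .
    (2,5)@(5, 11): e=[54,2,44] → X
    (4,5)@(9, 11): e=[14,82,4] → X
    (5,5)@(11, 11): e=[-6,122,-16] → .
    (2,6)@(5, 13): e=[46,-2,56] → .
    (3,6)@(7, 13): e=[26,38,36] → X
    (6,8)@(13, 17): e=[-50,150,0] → .  [on edge]
  covered (12 px):
    . . . . . . . . .
    . . . . . . . . .
    . . X . . . . . .
    . . X . . . . . .
    . . X X . . . . .
    . . X X X . . . .
    . . . X X . . . .
    . . . X . . . . .
    . . . X . . . . .
    . . . X . . . . .
    . . . . . . . . .
T2:
  2·area = 16  (B↔C swapped to make it positive)
  edge (14, 12)→(10, 18): d=(-4,6) right/bottom  bias=-1
  edge (10, 18)→(6, 20): d=(-4,2) right/bottom  bias=-1
  edge (6, 20)→(14, 12): d=(8,-8) top-left  bias=+0
    (8,4)@(17, 9): e=[-6,22,0] → .  [on edge]
    (7,5)@(15, 11): e=[-2,18,0] → .  [on edge]
    (6,6)@(13, 13): e=[2,14,0] → X  [on edge]
    (7,6)@(15, 13): e=[-10,10,16] → .
    (5,7)@(11, 15): e=[6,10,0] → X  [on edge]
    (6,7)@(13, 15): e=[-6,6,16] → .
    (4,8)@(9, 17): e=[10,6,0] → X  [on edge]
    (5,8)@(11, 17): e=[-2,2,16] → .
    (3,9)@(7, 19): e=[14,2,0] → X  [on edge]
    (4,9)@(9, 19): e=[2,-2,16] → .
    (2,10)@(5, 21): e=[18,-2,0] → .  [on edge]
    (3,10)@(7, 21): e=[6,-6,16] → .
  covered (4 px):
    . . . . . . . . .
    . . . . . . . . .
    . . . . . . . . .
    . . . . . . . . .
    . . . . . . . . .
    . . . . . . . . .
    . . . . . . X . .
    . . . . . X . . .
    . . . . X . . . .
    . . . X . . . . .
    . . . . . . . . .
T3:
  2·area = 4  (B↔C swapped to make it positive)
  edge (10, 4)→(12, 4): d=(2,0) top-left  bias=+0
  edge (12, 4)→(2, 6): d=(-10,2) right/bottom  bias=-1
  edge (2, 6)→(10, 4): d=(8,-2) top-left  bias=+0
    (8,1)@(17, 3): e=[-2,0,6] → .  [on edge]
    (3,2)@(7, 5): e=[2,0,2] → .  [on edge]
  covered (0 px):
    . . . . . . . . .
    . . . . . . . . .
    . . . . . . . . .
    . . . . . . . . .
    . . . . . . . . .
    . . . . . . . . .
    . . . . . . . . .
    . . . . . . . . .
    . . . . . . . . .
    . . . . . . . . .
    . . . . . . . . .

Result: [[6,6],[5,7],[4,8],[3,9]]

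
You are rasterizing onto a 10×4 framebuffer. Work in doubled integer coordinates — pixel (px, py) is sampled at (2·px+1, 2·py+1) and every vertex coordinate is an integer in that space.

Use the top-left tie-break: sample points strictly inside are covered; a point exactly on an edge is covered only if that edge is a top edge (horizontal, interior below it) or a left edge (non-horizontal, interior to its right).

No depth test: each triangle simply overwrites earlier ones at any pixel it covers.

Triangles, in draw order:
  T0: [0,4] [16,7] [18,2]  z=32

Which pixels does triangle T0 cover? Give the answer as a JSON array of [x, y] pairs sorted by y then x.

T0:
  2·area = 86  (B↔C swapped to make it positive)
  edge (0, 4)→(18, 2): d=(18,-2) top-left  bias=+0
  edge (18, 2)→(16, 7): d=(-2,5) right/bottom  bias=-1
  edge (16, 7)→(0, 4): d=(-16,-3) top-left  bias=+0
    (4,1)@(9, 3): e=[0,43,43] → █  [on edge]
    (5,1)@(11, 3): e=[4,33,49] → █
    (6,1)@(13, 3): e=[8,23,55] → █
    (7,1)@(15, 3): e=[12,13,61] → █
    (8,1)@(17, 3): e=[16,3,67] → █
    (9,1)@(19, 3): e=[20,-7,73] → ·
    (3,2)@(7, 5): e=[32,49,5] → █
    (8,2)@(17, 5): e=[52,-1,35] → ·
    (3,3)@(7, 7): e=[68,45,-27] → ·
    (4,3)@(9, 7): e=[72,35,-21] → ·
    (5,3)@(11, 7): e=[76,25,-15] → ·
    (6,3)@(13, 7): e=[80,15,-9] → ·
  covered (10 px):
    · · · · · · · · · ·
    · · · · █ █ █ █ █ ·
    · · · █ █ █ █ █ · ·
    · · · · · · · · · ·

Final: [[4,1],[5,1],[6,1],[7,1],[8,1],[3,2],[4,2],[5,2],[6,2],[7,2]]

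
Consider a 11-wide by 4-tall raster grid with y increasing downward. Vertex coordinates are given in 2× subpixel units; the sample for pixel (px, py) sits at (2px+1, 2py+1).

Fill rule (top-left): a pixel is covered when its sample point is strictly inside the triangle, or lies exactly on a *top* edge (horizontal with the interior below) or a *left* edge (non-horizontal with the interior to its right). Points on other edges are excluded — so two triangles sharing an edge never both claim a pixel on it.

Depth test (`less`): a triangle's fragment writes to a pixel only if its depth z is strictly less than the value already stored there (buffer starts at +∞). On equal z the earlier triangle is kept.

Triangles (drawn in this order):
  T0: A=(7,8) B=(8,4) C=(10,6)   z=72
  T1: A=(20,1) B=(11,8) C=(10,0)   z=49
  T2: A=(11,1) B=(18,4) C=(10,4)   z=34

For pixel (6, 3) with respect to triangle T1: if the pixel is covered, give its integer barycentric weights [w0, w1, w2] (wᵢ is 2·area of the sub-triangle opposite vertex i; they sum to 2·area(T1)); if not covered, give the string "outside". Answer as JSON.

T0:
  2·area = 10
  edge (7, 8)→(8, 4): d=(1,-4) top-left  bias=+0
  edge (8, 4)→(10, 6): d=(2,2) right/bottom  bias=-1
  edge (10, 6)→(7, 8): d=(-3,2) right/bottom  bias=-1
    (2,0)@(5, 1): e=[-15,0,25] → ·  [on edge]
    (3,1)@(7, 3): e=[-5,0,15] → ·  [on edge]
    (4,2)@(9, 5): e=[5,0,5] → ·  [on edge]
    (5,3)@(11, 7): e=[15,0,-5] → ·  [on edge]
  covered (0 px):
    · · · · · · · · · · ·
    · · · · · · · · · · ·
    · · · · · · · · · · ·
    · · · · · · · · · · ·
T1:
  2·area = 79
  edge (20, 1)→(11, 8): d=(-9,7) right/bottom  bias=-1
  edge (11, 8)→(10, 0): d=(-1,-8) top-left  bias=+0
  edge (10, 0)→(20, 1): d=(10,1) right/bottom  bias=-1
    (5,0)@(11, 1): e=[63,7,9] → █
    (6,0)@(13, 1): e=[49,23,7] → █
    (7,0)@(15, 1): e=[35,39,5] → █
    (8,0)@(17, 1): e=[21,55,3] → █
    (9,0)@(19, 1): e=[7,71,1] → █
    (10,0)@(21, 1): e=[-7,87,-1] → ·
    (5,1)@(11, 3): e=[45,5,29] → █
    (9,1)@(19, 3): e=[-11,69,21] → ·
    (5,2)@(11, 5): e=[27,3,49] → █
    (7,2)@(15, 5): e=[-1,35,45] → ·
    (8,2)@(17, 5): e=[-15,51,43] → ·
    (5,3)@(11, 7): e=[9,1,69] → █
  covered (12 px):
    · · · · · █ █ █ █ █ ·
    · · · · · █ █ █ █ · ·
    · · · · · █ █ · · · ·
    · · · · · █ · · · · ·
T2:
  2·area = 24
  edge (11, 1)→(18, 4): d=(7,3) right/bottom  bias=-1
  edge (18, 4)→(10, 4): d=(-8,0) right/bottom  bias=-1
  edge (10, 4)→(11, 1): d=(1,-3) top-left  bias=+0
    (5,0)@(11, 1): e=[0,24,0] → ·  [on edge]
    (5,1)@(11, 3): e=[14,8,2] → █
    (6,1)@(13, 3): e=[8,8,8] → █
    (7,1)@(15, 3): e=[2,8,14] → █
    (8,1)@(17, 3): e=[-4,8,20] → ·
    (5,2)@(11, 5): e=[28,-8,4] → ·
    (6,2)@(13, 5): e=[22,-8,10] → ·
    (7,2)@(15, 5): e=[16,-8,16] → ·
    (4,3)@(9, 7): e=[48,-24,0] → ·  [on edge]
  covered (3 px):
    · · · · · · · · · · ·
    · · · · · █ █ █ · · ·
    · · · · · · · · · · ·
    · · · · · · · · · · ·

Answer: "outside"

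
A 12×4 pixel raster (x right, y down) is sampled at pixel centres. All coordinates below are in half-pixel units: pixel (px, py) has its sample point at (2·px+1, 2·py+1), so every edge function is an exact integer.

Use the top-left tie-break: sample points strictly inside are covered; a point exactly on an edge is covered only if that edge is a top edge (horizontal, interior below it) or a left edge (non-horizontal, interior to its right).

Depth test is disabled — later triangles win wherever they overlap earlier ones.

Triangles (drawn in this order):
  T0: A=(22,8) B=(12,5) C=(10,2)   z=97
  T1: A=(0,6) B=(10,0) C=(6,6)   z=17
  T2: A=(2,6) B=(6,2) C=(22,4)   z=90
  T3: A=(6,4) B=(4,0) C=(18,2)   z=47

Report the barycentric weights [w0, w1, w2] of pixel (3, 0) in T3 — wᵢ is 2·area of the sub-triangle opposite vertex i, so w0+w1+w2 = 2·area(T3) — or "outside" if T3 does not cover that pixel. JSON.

T0:
  2·area = 24
  edge (22, 8)→(12, 5): d=(-10,-3) top-left  bias=+0
  edge (12, 5)→(10, 2): d=(-2,-3) top-left  bias=+0
  edge (10, 2)→(22, 8): d=(12,6) right/bottom  bias=-1
    (5,1)@(11, 3): e=[17,1,6] → #
    (6,1)@(13, 3): e=[23,7,-6] → ·
    (5,2)@(11, 5): e=[-3,-3,30] → ·
    (6,2)@(13, 5): e=[3,3,18] → #
    (7,2)@(15, 5): e=[9,9,6] → #
    (8,2)@(17, 5): e=[15,15,-6] → ·
    (6,3)@(13, 7): e=[-17,-1,42] → ·
    (7,3)@(15, 7): e=[-11,5,30] → ·
    (9,3)@(19, 7): e=[1,17,6] → #
    (10,3)@(21, 7): e=[7,23,-6] → ·
  covered (4 px):
    · · · · · · · · · · · ·
    · · · · · # · · · · · ·
    · · · · · · # # · · · ·
    · · · · · · · · · # · ·
T1:
  2·area = 36
  edge (0, 6)→(10, 0): d=(10,-6) top-left  bias=+0
  edge (10, 0)→(6, 6): d=(-4,6) right/bottom  bias=-1
  edge (6, 6)→(0, 6): d=(-6,0) right/bottom  bias=-1
    (4,0)@(9, 1): e=[4,2,30] → #
    (5,0)@(11, 1): e=[16,-10,30] → ·
    (2,1)@(5, 3): e=[0,18,18] → #  [on edge]
    (3,1)@(7, 3): e=[12,6,18] → #
    (4,1)@(9, 3): e=[24,-6,18] → ·
    (1,2)@(3, 5): e=[8,22,6] → #
    (3,2)@(7, 5): e=[32,-2,6] → ·
    (1,3)@(3, 7): e=[28,14,-6] → ·
    (2,3)@(5, 7): e=[40,2,-6] → ·
  covered (5 px):
    · · · · # · · · · · · ·
    · · # # · · · · · · · ·
    · # # · · · · · · · · ·
    · · · · · · · · · · · ·
T2:
  2·area = 72
  edge (2, 6)→(6, 2): d=(4,-4) top-left  bias=+0
  edge (6, 2)→(22, 4): d=(16,2) right/bottom  bias=-1
  edge (22, 4)→(2, 6): d=(-20,2) right/bottom  bias=-1
    (3,0)@(7, 1): e=[0,-18,90] → ·  [on edge]
    (2,1)@(5, 3): e=[0,18,54] → #  [on edge]
    (3,1)@(7, 3): e=[8,14,50] → #
    (4,1)@(9, 3): e=[16,10,46] → #
    (5,1)@(11, 3): e=[24,6,42] → #
    (6,1)@(13, 3): e=[32,2,38] → #
    (7,1)@(15, 3): e=[40,-2,34] → ·
    (1,2)@(3, 5): e=[0,54,18] → #  [on edge]
    (6,2)@(13, 5): e=[40,34,-2] → ·
    (0,3)@(1, 7): e=[0,90,-18] → ·  [on edge]
    (1,3)@(3, 7): e=[8,86,-22] → ·
    (2,3)@(5, 7): e=[16,82,-26] → ·
  covered (10 px):
    · · · · · · · · · · · ·
    · · # # # # # · · · · ·
    · # # # # # · · · · · ·
    · · · · · · · · · · · ·
T3:
  2·area = 52
  edge (6, 4)→(4, 0): d=(-2,-4) top-left  bias=+0
  edge (4, 0)→(18, 2): d=(14,2) right/bottom  bias=-1
  edge (18, 2)→(6, 4): d=(-12,2) right/bottom  bias=-1
    (2,0)@(5, 1): e=[2,12,38] → #
    (3,0)@(7, 1): e=[10,8,34] → #
    (4,0)@(9, 1): e=[18,4,30] → #
    (5,0)@(11, 1): e=[26,0,26] → ·  [on edge]
    (2,1)@(5, 3): e=[-2,40,14] → ·
    (3,1)@(7, 3): e=[6,36,10] → #
    (5,1)@(11, 3): e=[22,28,2] → #
    (6,1)@(13, 3): e=[30,24,-2] → ·
    (3,2)@(7, 5): e=[2,64,-14] → ·
    (4,2)@(9, 5): e=[10,60,-18] → ·
    (5,2)@(11, 5): e=[18,56,-22] → ·
  covered (6 px):
    · · # # # · · · · · · ·
    · · · # # # · · · · · ·
    · · · · · · · · · · · ·
    · · · · · · · · · · · ·

Final: [8,34,10]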